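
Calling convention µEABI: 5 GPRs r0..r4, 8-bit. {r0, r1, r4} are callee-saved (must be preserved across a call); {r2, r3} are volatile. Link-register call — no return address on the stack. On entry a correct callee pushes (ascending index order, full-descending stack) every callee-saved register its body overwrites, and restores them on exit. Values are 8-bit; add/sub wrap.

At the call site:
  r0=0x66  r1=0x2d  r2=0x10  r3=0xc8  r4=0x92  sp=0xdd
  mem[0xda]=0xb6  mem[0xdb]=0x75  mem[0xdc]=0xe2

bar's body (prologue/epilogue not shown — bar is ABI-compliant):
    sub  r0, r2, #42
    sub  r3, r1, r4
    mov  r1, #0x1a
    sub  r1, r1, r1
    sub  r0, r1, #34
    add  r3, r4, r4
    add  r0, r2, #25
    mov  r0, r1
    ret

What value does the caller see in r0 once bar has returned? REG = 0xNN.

REG = 0x66

prologue: push r0 -> mem[0xdc]=0x66, sp=0xdc
prologue: push r1 -> mem[0xdb]=0x2d, sp=0xdb
body[0] sub  r0, r2, #42 -> r0=0xe6
body[1] sub  r3, r1, r4 -> r3=0x9b
body[2] mov  r1, #0x1a -> r1=0x1a
body[3] sub  r1, r1, r1 -> r1=0x00
body[4] sub  r0, r1, #34 -> r0=0xde
body[5] add  r3, r4, r4 -> r3=0x24
body[6] add  r0, r2, #25 -> r0=0x29
body[7] mov  r0, r1 -> r0=0x00
epilogue: pop r1=0x2d, sp=0xdc
epilogue: pop r0=0x66, sp=0xdd
r0 is callee-saved -> restored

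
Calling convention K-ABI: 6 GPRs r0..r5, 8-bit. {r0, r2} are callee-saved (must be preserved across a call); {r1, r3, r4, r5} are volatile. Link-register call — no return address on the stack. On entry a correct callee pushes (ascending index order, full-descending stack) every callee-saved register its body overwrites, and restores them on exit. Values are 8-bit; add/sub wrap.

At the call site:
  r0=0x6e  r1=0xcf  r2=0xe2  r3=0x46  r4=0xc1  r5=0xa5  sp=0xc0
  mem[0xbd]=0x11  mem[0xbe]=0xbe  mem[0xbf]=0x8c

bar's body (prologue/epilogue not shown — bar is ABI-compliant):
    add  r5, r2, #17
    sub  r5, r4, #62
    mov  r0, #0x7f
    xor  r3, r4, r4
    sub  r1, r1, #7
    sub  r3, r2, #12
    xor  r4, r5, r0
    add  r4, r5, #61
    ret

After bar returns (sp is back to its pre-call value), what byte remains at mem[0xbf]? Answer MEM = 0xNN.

prologue: push r0 -> mem[0xbf]=0x6e, sp=0xbf
body[0] add  r5, r2, #17 -> r5=0xf3
body[1] sub  r5, r4, #62 -> r5=0x83
body[2] mov  r0, #0x7f -> r0=0x7f
body[3] xor  r3, r4, r4 -> r3=0x00
body[4] sub  r1, r1, #7 -> r1=0xc8
body[5] sub  r3, r2, #12 -> r3=0xd6
body[6] xor  r4, r5, r0 -> r4=0xfc
body[7] add  r4, r5, #61 -> r4=0xc0
epilogue: pop r0=0x6e, sp=0xc0
prologue pushed ['r0'] at ['0xbf']

MEM = 0x6e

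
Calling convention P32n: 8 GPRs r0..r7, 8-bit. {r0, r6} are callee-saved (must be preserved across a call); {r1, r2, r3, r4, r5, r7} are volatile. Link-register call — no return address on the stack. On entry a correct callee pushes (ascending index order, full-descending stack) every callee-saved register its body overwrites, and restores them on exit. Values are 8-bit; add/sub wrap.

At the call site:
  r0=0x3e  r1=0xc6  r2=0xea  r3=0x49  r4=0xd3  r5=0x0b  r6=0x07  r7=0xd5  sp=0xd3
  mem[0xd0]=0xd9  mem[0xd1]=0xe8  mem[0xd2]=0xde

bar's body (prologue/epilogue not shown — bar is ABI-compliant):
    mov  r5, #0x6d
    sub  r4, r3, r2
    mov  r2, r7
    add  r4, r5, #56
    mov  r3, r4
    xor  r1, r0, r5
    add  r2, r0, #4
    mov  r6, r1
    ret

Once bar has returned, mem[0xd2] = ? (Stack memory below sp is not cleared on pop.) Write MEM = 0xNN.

prologue: push r6 -> mem[0xd2]=0x07, sp=0xd2
body[0] mov  r5, #0x6d -> r5=0x6d
body[1] sub  r4, r3, r2 -> r4=0x5f
body[2] mov  r2, r7 -> r2=0xd5
body[3] add  r4, r5, #56 -> r4=0xa5
body[4] mov  r3, r4 -> r3=0xa5
body[5] xor  r1, r0, r5 -> r1=0x53
body[6] add  r2, r0, #4 -> r2=0x42
body[7] mov  r6, r1 -> r6=0x53
epilogue: pop r6=0x07, sp=0xd3
prologue pushed ['r6'] at ['0xd2']

MEM = 0x07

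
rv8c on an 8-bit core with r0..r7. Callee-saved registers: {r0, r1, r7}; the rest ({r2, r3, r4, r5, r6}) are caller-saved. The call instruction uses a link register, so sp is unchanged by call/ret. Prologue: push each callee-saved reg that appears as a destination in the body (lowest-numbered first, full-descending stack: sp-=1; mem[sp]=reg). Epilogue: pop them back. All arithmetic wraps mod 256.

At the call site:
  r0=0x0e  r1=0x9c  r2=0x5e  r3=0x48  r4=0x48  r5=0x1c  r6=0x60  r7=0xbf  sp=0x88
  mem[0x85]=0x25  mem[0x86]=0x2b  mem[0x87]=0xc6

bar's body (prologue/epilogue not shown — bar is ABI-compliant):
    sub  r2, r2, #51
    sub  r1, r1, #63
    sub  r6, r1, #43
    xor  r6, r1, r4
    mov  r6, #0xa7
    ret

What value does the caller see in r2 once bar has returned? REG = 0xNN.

REG = 0x2b

prologue: push r1 → mem[0x87]=0x9c, sp=0x87
body[0] sub  r2, r2, #51 → r2=0x2b
body[1] sub  r1, r1, #63 → r1=0x5d
body[2] sub  r6, r1, #43 → r6=0x32
body[3] xor  r6, r1, r4 → r6=0x15
body[4] mov  r6, #0xa7 → r6=0xa7
epilogue: pop r1=0x9c, sp=0x88
r2 is caller-saved → body value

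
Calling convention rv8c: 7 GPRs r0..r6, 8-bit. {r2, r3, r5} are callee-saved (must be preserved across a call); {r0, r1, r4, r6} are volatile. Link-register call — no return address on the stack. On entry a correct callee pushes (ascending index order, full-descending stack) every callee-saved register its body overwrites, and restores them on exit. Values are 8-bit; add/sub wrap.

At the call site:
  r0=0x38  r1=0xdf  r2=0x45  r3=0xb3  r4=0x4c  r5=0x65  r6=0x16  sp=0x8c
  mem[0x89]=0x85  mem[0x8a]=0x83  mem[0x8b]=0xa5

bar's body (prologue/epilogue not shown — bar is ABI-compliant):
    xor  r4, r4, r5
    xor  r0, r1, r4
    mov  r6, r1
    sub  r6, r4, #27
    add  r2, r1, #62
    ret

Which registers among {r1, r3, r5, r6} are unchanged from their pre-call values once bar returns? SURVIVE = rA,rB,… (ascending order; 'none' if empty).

prologue: push r2 -> mem[0x8b]=0x45, sp=0x8b
body[0] xor  r4, r4, r5 -> r4=0x29
body[1] xor  r0, r1, r4 -> r0=0xf6
body[2] mov  r6, r1 -> r6=0xdf
body[3] sub  r6, r4, #27 -> r6=0x0e
body[4] add  r2, r1, #62 -> r2=0x1d
epilogue: pop r2=0x45, sp=0x8c
r1: caller-saved, written=False
r3: callee-saved, written=False
r5: callee-saved, written=False
r6: caller-saved, written=True

SURVIVE = r1,r3,r5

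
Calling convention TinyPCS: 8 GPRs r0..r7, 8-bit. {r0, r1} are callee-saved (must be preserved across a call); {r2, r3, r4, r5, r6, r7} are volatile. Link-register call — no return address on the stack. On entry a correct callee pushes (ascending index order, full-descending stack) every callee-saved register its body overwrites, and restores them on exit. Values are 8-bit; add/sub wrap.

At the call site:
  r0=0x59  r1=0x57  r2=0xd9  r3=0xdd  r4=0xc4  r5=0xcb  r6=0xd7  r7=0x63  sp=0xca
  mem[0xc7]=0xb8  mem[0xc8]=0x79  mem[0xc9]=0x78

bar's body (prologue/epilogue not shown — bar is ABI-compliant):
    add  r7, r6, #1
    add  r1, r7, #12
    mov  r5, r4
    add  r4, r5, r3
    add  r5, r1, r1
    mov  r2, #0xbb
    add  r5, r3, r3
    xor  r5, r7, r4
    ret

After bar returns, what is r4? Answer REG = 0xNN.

prologue: push r1 → mem[0xc9]=0x57, sp=0xc9
body[0] add  r7, r6, #1 → r7=0xd8
body[1] add  r1, r7, #12 → r1=0xe4
body[2] mov  r5, r4 → r5=0xc4
body[3] add  r4, r5, r3 → r4=0xa1
body[4] add  r5, r1, r1 → r5=0xc8
body[5] mov  r2, #0xbb → r2=0xbb
body[6] add  r5, r3, r3 → r5=0xba
body[7] xor  r5, r7, r4 → r5=0x79
epilogue: pop r1=0x57, sp=0xca
r4 is caller-saved → body value

REG = 0xa1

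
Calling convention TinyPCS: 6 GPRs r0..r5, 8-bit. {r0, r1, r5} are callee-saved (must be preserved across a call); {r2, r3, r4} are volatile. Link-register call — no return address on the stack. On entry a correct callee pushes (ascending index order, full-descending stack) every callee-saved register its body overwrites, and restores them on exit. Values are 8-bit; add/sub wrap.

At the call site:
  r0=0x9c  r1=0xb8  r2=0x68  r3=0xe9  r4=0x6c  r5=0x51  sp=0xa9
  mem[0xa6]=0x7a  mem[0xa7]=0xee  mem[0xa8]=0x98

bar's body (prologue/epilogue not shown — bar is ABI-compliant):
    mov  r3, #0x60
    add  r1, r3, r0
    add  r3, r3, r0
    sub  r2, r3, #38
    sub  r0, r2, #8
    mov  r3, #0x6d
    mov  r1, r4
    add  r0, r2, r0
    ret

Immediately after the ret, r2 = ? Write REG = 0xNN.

REG = 0xd6

prologue: push r0 → mem[0xa8]=0x9c, sp=0xa8
prologue: push r1 → mem[0xa7]=0xb8, sp=0xa7
body[0] mov  r3, #0x60 → r3=0x60
body[1] add  r1, r3, r0 → r1=0xfc
body[2] add  r3, r3, r0 → r3=0xfc
body[3] sub  r2, r3, #38 → r2=0xd6
body[4] sub  r0, r2, #8 → r0=0xce
body[5] mov  r3, #0x6d → r3=0x6d
body[6] mov  r1, r4 → r1=0x6c
body[7] add  r0, r2, r0 → r0=0xa4
epilogue: pop r1=0xb8, sp=0xa8
epilogue: pop r0=0x9c, sp=0xa9
r2 is caller-saved → body value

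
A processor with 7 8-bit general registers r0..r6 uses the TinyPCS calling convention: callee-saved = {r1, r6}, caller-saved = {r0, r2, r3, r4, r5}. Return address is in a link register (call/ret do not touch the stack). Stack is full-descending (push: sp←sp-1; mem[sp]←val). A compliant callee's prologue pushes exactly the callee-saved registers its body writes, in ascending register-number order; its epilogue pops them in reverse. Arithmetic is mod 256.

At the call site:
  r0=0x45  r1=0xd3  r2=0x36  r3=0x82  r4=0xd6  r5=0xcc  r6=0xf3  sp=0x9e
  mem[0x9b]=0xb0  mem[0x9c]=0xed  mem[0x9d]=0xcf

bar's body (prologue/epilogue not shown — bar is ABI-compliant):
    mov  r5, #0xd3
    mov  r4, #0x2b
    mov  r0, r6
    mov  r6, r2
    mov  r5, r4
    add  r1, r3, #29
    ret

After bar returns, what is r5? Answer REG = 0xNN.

REG = 0x2b

prologue: push r1 → mem[0x9d]=0xd3, sp=0x9d
prologue: push r6 → mem[0x9c]=0xf3, sp=0x9c
body[0] mov  r5, #0xd3 → r5=0xd3
body[1] mov  r4, #0x2b → r4=0x2b
body[2] mov  r0, r6 → r0=0xf3
body[3] mov  r6, r2 → r6=0x36
body[4] mov  r5, r4 → r5=0x2b
body[5] add  r1, r3, #29 → r1=0x9f
epilogue: pop r6=0xf3, sp=0x9d
epilogue: pop r1=0xd3, sp=0x9e
r5 is caller-saved → body value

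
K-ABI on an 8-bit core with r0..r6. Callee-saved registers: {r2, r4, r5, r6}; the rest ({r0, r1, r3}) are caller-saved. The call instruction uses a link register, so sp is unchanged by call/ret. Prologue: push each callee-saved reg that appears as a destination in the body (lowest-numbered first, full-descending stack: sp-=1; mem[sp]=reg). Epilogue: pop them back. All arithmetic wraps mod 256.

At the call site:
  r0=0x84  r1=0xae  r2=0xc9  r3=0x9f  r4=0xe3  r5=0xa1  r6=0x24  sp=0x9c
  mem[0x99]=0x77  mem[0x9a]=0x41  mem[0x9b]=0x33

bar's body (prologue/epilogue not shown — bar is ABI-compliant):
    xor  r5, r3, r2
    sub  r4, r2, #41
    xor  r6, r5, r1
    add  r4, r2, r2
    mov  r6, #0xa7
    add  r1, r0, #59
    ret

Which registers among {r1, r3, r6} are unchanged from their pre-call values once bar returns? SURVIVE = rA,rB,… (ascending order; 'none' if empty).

prologue: push r4 → mem[0x9b]=0xe3, sp=0x9b
prologue: push r5 → mem[0x9a]=0xa1, sp=0x9a
prologue: push r6 → mem[0x99]=0x24, sp=0x99
body[0] xor  r5, r3, r2 → r5=0x56
body[1] sub  r4, r2, #41 → r4=0xa0
body[2] xor  r6, r5, r1 → r6=0xf8
body[3] add  r4, r2, r2 → r4=0x92
body[4] mov  r6, #0xa7 → r6=0xa7
body[5] add  r1, r0, #59 → r1=0xbf
epilogue: pop r6=0x24, sp=0x9a
epilogue: pop r5=0xa1, sp=0x9b
epilogue: pop r4=0xe3, sp=0x9c
r1: caller-saved, written=True
r3: caller-saved, written=False
r6: callee-saved, written=True

SURVIVE = r3,r6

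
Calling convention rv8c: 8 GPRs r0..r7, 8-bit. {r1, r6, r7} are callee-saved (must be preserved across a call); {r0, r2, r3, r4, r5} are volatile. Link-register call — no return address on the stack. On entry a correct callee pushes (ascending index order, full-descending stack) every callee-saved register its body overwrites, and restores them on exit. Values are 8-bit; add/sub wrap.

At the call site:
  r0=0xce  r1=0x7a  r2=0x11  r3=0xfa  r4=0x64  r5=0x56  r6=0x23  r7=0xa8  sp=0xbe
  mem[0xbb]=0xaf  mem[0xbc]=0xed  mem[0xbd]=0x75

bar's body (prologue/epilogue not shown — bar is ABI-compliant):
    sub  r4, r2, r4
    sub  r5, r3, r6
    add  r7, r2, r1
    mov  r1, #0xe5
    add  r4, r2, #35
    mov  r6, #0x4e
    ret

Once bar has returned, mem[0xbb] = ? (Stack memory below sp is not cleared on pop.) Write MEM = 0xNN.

prologue: push r1 -> mem[0xbd]=0x7a, sp=0xbd
prologue: push r6 -> mem[0xbc]=0x23, sp=0xbc
prologue: push r7 -> mem[0xbb]=0xa8, sp=0xbb
body[0] sub  r4, r2, r4 -> r4=0xad
body[1] sub  r5, r3, r6 -> r5=0xd7
body[2] add  r7, r2, r1 -> r7=0x8b
body[3] mov  r1, #0xe5 -> r1=0xe5
body[4] add  r4, r2, #35 -> r4=0x34
body[5] mov  r6, #0x4e -> r6=0x4e
epilogue: pop r7=0xa8, sp=0xbc
epilogue: pop r6=0x23, sp=0xbd
epilogue: pop r1=0x7a, sp=0xbe
prologue pushed ['r1', 'r6', 'r7'] at ['0xbd', '0xbc', '0xbb']

MEM = 0xa8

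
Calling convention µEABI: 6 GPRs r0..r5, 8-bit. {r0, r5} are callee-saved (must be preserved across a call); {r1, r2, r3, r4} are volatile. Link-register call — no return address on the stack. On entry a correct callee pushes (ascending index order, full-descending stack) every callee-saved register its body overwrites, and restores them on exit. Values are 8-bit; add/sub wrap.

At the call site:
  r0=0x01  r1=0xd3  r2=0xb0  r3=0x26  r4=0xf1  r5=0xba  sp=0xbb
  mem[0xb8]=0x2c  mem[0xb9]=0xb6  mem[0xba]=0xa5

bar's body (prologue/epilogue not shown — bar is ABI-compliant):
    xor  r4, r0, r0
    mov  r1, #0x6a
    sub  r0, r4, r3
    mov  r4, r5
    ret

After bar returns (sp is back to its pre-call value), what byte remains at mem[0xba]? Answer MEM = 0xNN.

MEM = 0x01

prologue: push r0 -> mem[0xba]=0x01, sp=0xba
body[0] xor  r4, r0, r0 -> r4=0x00
body[1] mov  r1, #0x6a -> r1=0x6a
body[2] sub  r0, r4, r3 -> r0=0xda
body[3] mov  r4, r5 -> r4=0xba
epilogue: pop r0=0x01, sp=0xbb
prologue pushed ['r0'] at ['0xba']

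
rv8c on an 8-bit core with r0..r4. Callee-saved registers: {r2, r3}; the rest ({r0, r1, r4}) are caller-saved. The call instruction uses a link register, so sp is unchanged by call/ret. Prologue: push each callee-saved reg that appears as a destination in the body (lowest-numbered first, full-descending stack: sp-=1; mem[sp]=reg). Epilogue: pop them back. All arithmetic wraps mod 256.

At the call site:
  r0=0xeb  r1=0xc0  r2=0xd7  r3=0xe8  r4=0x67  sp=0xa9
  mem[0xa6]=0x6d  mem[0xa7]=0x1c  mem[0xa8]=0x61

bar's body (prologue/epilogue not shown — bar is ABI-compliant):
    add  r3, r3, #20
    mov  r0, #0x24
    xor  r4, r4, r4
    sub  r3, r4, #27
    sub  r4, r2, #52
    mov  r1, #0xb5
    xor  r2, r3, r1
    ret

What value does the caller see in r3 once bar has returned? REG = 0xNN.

REG = 0xe8

prologue: push r2 → mem[0xa8]=0xd7, sp=0xa8
prologue: push r3 → mem[0xa7]=0xe8, sp=0xa7
body[0] add  r3, r3, #20 → r3=0xfc
body[1] mov  r0, #0x24 → r0=0x24
body[2] xor  r4, r4, r4 → r4=0x00
body[3] sub  r3, r4, #27 → r3=0xe5
body[4] sub  r4, r2, #52 → r4=0xa3
body[5] mov  r1, #0xb5 → r1=0xb5
body[6] xor  r2, r3, r1 → r2=0x50
epilogue: pop r3=0xe8, sp=0xa8
epilogue: pop r2=0xd7, sp=0xa9
r3 is callee-saved → restored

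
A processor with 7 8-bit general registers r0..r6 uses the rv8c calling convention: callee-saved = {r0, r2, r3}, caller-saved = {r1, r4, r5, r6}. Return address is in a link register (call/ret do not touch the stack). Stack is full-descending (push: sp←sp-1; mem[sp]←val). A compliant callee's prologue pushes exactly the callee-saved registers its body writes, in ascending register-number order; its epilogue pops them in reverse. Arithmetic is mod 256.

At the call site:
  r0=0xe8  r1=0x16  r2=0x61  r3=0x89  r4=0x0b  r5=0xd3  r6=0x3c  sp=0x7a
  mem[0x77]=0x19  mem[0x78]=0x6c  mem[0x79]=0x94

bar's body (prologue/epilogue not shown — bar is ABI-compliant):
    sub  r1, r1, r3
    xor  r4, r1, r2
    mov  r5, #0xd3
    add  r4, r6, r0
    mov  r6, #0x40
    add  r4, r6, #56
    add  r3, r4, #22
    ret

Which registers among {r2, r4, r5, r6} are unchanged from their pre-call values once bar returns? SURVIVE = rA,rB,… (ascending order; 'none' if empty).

prologue: push r3 -> mem[0x79]=0x89, sp=0x79
body[0] sub  r1, r1, r3 -> r1=0x8d
body[1] xor  r4, r1, r2 -> r4=0xec
body[2] mov  r5, #0xd3 -> r5=0xd3
body[3] add  r4, r6, r0 -> r4=0x24
body[4] mov  r6, #0x40 -> r6=0x40
body[5] add  r4, r6, #56 -> r4=0x78
body[6] add  r3, r4, #22 -> r3=0x8e
epilogue: pop r3=0x89, sp=0x7a
r2: callee-saved, written=False
r4: caller-saved, written=True
r5: caller-saved, written=True
r6: caller-saved, written=True

SURVIVE = r2,r5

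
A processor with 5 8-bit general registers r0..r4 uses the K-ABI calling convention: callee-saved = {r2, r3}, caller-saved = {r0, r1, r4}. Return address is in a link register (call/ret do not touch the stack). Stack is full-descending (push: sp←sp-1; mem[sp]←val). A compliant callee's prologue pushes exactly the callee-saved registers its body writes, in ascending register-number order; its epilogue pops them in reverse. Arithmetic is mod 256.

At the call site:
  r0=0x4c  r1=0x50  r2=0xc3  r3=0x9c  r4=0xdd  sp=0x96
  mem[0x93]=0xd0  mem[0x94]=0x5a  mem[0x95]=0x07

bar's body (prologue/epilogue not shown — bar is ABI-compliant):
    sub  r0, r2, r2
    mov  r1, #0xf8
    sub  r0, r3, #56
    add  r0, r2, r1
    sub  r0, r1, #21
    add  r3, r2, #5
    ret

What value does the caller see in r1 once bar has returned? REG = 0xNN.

REG = 0xf8

prologue: push r3 → mem[0x95]=0x9c, sp=0x95
body[0] sub  r0, r2, r2 → r0=0x00
body[1] mov  r1, #0xf8 → r1=0xf8
body[2] sub  r0, r3, #56 → r0=0x64
body[3] add  r0, r2, r1 → r0=0xbb
body[4] sub  r0, r1, #21 → r0=0xe3
body[5] add  r3, r2, #5 → r3=0xc8
epilogue: pop r3=0x9c, sp=0x96
r1 is caller-saved → body value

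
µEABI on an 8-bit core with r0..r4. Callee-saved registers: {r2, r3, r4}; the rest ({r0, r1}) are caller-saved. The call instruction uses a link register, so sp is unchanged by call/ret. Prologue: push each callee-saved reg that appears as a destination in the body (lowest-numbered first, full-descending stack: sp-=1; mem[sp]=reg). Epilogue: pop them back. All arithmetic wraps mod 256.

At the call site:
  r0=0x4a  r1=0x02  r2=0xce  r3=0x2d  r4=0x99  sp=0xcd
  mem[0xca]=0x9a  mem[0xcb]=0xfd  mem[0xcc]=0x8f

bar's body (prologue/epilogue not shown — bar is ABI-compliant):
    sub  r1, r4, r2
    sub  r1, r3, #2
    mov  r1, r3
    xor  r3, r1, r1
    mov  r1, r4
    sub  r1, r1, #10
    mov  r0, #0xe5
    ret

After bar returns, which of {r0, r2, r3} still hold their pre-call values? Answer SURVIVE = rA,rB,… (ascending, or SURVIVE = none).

SURVIVE = r2,r3

prologue: push r3 -> mem[0xcc]=0x2d, sp=0xcc
body[0] sub  r1, r4, r2 -> r1=0xcb
body[1] sub  r1, r3, #2 -> r1=0x2b
body[2] mov  r1, r3 -> r1=0x2d
body[3] xor  r3, r1, r1 -> r3=0x00
body[4] mov  r1, r4 -> r1=0x99
body[5] sub  r1, r1, #10 -> r1=0x8f
body[6] mov  r0, #0xe5 -> r0=0xe5
epilogue: pop r3=0x2d, sp=0xcd
r0: caller-saved, written=True
r2: callee-saved, written=False
r3: callee-saved, written=True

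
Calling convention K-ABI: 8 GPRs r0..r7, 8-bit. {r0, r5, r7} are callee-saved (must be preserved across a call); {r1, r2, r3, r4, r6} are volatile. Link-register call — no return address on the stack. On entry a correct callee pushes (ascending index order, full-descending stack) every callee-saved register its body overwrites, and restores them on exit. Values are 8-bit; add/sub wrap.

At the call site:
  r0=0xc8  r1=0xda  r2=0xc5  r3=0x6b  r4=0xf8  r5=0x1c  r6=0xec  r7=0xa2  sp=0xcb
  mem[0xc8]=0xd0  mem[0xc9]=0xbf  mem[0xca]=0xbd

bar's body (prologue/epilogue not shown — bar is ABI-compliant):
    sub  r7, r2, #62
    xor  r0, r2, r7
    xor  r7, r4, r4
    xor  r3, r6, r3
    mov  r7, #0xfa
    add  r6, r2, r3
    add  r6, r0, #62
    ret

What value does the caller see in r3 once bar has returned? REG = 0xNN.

prologue: push r0 → mem[0xca]=0xc8, sp=0xca
prologue: push r7 → mem[0xc9]=0xa2, sp=0xc9
body[0] sub  r7, r2, #62 → r7=0x87
body[1] xor  r0, r2, r7 → r0=0x42
body[2] xor  r7, r4, r4 → r7=0x00
body[3] xor  r3, r6, r3 → r3=0x87
body[4] mov  r7, #0xfa → r7=0xfa
body[5] add  r6, r2, r3 → r6=0x4c
body[6] add  r6, r0, #62 → r6=0x80
epilogue: pop r7=0xa2, sp=0xca
epilogue: pop r0=0xc8, sp=0xcb
r3 is caller-saved → body value

REG = 0x87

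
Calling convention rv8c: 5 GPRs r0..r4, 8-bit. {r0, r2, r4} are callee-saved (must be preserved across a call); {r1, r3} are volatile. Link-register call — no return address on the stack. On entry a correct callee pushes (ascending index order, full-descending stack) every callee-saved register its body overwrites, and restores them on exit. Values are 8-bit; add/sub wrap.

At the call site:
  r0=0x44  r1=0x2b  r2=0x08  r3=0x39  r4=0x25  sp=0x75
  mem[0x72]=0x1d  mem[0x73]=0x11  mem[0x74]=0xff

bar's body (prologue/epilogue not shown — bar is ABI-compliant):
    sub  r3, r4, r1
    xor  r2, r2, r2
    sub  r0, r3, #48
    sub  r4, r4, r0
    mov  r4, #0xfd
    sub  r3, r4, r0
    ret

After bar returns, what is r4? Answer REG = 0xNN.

prologue: push r0 -> mem[0x74]=0x44, sp=0x74
prologue: push r2 -> mem[0x73]=0x08, sp=0x73
prologue: push r4 -> mem[0x72]=0x25, sp=0x72
body[0] sub  r3, r4, r1 -> r3=0xfa
body[1] xor  r2, r2, r2 -> r2=0x00
body[2] sub  r0, r3, #48 -> r0=0xca
body[3] sub  r4, r4, r0 -> r4=0x5b
body[4] mov  r4, #0xfd -> r4=0xfd
body[5] sub  r3, r4, r0 -> r3=0x33
epilogue: pop r4=0x25, sp=0x73
epilogue: pop r2=0x08, sp=0x74
epilogue: pop r0=0x44, sp=0x75
r4 is callee-saved -> restored

REG = 0x25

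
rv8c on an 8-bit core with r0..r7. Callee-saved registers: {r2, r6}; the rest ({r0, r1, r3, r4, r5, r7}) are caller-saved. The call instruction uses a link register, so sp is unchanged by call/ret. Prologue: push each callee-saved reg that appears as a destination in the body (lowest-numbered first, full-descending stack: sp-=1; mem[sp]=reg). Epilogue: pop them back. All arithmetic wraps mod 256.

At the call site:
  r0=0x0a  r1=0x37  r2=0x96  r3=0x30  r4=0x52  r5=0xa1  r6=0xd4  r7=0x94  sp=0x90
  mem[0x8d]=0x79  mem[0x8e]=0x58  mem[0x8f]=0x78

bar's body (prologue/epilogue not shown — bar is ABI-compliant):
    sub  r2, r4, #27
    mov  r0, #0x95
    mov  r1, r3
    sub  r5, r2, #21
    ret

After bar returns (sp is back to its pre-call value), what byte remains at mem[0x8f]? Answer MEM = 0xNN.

MEM = 0x96

prologue: push r2 → mem[0x8f]=0x96, sp=0x8f
body[0] sub  r2, r4, #27 → r2=0x37
body[1] mov  r0, #0x95 → r0=0x95
body[2] mov  r1, r3 → r1=0x30
body[3] sub  r5, r2, #21 → r5=0x22
epilogue: pop r2=0x96, sp=0x90
prologue pushed ['r2'] at ['0x8f']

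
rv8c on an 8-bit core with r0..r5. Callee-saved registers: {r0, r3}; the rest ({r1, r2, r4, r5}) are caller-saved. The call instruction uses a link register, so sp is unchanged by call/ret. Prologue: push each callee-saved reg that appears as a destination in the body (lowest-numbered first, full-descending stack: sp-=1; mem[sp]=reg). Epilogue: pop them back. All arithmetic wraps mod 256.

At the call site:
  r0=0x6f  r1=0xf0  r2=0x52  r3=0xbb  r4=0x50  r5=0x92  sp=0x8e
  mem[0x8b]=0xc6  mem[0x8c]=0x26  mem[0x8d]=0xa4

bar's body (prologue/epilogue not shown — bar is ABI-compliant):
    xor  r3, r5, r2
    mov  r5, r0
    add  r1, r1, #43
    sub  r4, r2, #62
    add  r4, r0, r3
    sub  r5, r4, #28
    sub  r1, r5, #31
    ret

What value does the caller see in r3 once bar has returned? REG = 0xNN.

prologue: push r3 -> mem[0x8d]=0xbb, sp=0x8d
body[0] xor  r3, r5, r2 -> r3=0xc0
body[1] mov  r5, r0 -> r5=0x6f
body[2] add  r1, r1, #43 -> r1=0x1b
body[3] sub  r4, r2, #62 -> r4=0x14
body[4] add  r4, r0, r3 -> r4=0x2f
body[5] sub  r5, r4, #28 -> r5=0x13
body[6] sub  r1, r5, #31 -> r1=0xf4
epilogue: pop r3=0xbb, sp=0x8e
r3 is callee-saved -> restored

REG = 0xbb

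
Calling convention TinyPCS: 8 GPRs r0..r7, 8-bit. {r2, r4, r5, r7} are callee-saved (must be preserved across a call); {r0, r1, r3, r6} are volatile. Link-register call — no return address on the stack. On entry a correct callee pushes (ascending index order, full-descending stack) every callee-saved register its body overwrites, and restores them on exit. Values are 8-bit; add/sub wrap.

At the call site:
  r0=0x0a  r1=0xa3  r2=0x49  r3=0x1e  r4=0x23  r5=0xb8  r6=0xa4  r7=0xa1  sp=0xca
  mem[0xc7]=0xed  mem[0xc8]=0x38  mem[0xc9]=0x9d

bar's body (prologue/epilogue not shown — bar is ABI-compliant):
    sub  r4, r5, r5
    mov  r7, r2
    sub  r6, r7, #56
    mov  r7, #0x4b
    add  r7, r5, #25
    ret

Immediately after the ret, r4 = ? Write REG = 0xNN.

REG = 0x23

prologue: push r4 → mem[0xc9]=0x23, sp=0xc9
prologue: push r7 → mem[0xc8]=0xa1, sp=0xc8
body[0] sub  r4, r5, r5 → r4=0x00
body[1] mov  r7, r2 → r7=0x49
body[2] sub  r6, r7, #56 → r6=0x11
body[3] mov  r7, #0x4b → r7=0x4b
body[4] add  r7, r5, #25 → r7=0xd1
epilogue: pop r7=0xa1, sp=0xc9
epilogue: pop r4=0x23, sp=0xca
r4 is callee-saved → restored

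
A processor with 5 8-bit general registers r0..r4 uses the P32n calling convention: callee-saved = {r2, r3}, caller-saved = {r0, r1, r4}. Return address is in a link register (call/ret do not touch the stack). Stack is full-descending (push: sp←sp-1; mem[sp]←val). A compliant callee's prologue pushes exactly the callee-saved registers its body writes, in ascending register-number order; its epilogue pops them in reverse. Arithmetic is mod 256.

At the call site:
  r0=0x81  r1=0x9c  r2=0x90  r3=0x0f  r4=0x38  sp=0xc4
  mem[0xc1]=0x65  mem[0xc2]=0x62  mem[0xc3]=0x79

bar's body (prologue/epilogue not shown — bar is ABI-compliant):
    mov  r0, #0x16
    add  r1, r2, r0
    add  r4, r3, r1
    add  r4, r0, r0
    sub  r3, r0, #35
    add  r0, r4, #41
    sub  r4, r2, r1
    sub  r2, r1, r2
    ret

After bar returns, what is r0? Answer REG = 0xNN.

prologue: push r2 -> mem[0xc3]=0x90, sp=0xc3
prologue: push r3 -> mem[0xc2]=0x0f, sp=0xc2
body[0] mov  r0, #0x16 -> r0=0x16
body[1] add  r1, r2, r0 -> r1=0xa6
body[2] add  r4, r3, r1 -> r4=0xb5
body[3] add  r4, r0, r0 -> r4=0x2c
body[4] sub  r3, r0, #35 -> r3=0xf3
body[5] add  r0, r4, #41 -> r0=0x55
body[6] sub  r4, r2, r1 -> r4=0xea
body[7] sub  r2, r1, r2 -> r2=0x16
epilogue: pop r3=0x0f, sp=0xc3
epilogue: pop r2=0x90, sp=0xc4
r0 is caller-saved -> body value

REG = 0x55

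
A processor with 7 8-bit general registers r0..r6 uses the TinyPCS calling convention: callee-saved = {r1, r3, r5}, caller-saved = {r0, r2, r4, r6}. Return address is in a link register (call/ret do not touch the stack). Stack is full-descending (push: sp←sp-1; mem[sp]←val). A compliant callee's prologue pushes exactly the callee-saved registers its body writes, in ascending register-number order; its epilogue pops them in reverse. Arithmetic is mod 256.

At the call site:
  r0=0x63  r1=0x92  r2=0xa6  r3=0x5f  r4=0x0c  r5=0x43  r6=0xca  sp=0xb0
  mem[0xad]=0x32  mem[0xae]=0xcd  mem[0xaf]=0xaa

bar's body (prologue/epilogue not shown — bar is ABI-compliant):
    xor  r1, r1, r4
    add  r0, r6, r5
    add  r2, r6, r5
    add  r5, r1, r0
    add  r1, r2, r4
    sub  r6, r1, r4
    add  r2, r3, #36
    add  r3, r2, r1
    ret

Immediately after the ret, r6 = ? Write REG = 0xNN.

REG = 0x0d

prologue: push r1 → mem[0xaf]=0x92, sp=0xaf
prologue: push r3 → mem[0xae]=0x5f, sp=0xae
prologue: push r5 → mem[0xad]=0x43, sp=0xad
body[0] xor  r1, r1, r4 → r1=0x9e
body[1] add  r0, r6, r5 → r0=0x0d
body[2] add  r2, r6, r5 → r2=0x0d
body[3] add  r5, r1, r0 → r5=0xab
body[4] add  r1, r2, r4 → r1=0x19
body[5] sub  r6, r1, r4 → r6=0x0d
body[6] add  r2, r3, #36 → r2=0x83
body[7] add  r3, r2, r1 → r3=0x9c
epilogue: pop r5=0x43, sp=0xae
epilogue: pop r3=0x5f, sp=0xaf
epilogue: pop r1=0x92, sp=0xb0
r6 is caller-saved → body value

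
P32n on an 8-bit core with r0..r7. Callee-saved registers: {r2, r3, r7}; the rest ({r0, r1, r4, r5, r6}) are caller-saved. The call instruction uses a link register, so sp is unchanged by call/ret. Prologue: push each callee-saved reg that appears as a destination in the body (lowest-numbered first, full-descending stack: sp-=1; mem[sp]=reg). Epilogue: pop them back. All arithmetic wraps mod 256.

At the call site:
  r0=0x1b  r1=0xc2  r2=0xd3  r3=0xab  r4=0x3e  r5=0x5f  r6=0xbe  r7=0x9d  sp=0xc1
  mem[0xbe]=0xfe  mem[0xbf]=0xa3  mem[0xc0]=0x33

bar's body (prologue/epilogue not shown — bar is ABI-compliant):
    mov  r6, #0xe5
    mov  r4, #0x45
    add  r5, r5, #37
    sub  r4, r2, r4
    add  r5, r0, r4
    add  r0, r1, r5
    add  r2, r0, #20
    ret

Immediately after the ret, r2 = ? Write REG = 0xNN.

REG = 0xd3

prologue: push r2 -> mem[0xc0]=0xd3, sp=0xc0
body[0] mov  r6, #0xe5 -> r6=0xe5
body[1] mov  r4, #0x45 -> r4=0x45
body[2] add  r5, r5, #37 -> r5=0x84
body[3] sub  r4, r2, r4 -> r4=0x8e
body[4] add  r5, r0, r4 -> r5=0xa9
body[5] add  r0, r1, r5 -> r0=0x6b
body[6] add  r2, r0, #20 -> r2=0x7f
epilogue: pop r2=0xd3, sp=0xc1
r2 is callee-saved -> restored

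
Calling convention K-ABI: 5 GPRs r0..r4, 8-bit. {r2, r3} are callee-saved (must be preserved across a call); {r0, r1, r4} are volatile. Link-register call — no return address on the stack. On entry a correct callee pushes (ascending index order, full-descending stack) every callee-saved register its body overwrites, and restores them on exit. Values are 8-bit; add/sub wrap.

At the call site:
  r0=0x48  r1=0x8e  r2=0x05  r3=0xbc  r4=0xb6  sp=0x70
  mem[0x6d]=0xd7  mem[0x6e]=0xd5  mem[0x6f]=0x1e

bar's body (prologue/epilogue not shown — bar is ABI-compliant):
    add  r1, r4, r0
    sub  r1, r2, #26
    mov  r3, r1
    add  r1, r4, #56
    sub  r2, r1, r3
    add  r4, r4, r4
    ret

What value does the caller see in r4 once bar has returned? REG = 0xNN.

prologue: push r2 -> mem[0x6f]=0x05, sp=0x6f
prologue: push r3 -> mem[0x6e]=0xbc, sp=0x6e
body[0] add  r1, r4, r0 -> r1=0xfe
body[1] sub  r1, r2, #26 -> r1=0xeb
body[2] mov  r3, r1 -> r3=0xeb
body[3] add  r1, r4, #56 -> r1=0xee
body[4] sub  r2, r1, r3 -> r2=0x03
body[5] add  r4, r4, r4 -> r4=0x6c
epilogue: pop r3=0xbc, sp=0x6f
epilogue: pop r2=0x05, sp=0x70
r4 is caller-saved -> body value

REG = 0x6c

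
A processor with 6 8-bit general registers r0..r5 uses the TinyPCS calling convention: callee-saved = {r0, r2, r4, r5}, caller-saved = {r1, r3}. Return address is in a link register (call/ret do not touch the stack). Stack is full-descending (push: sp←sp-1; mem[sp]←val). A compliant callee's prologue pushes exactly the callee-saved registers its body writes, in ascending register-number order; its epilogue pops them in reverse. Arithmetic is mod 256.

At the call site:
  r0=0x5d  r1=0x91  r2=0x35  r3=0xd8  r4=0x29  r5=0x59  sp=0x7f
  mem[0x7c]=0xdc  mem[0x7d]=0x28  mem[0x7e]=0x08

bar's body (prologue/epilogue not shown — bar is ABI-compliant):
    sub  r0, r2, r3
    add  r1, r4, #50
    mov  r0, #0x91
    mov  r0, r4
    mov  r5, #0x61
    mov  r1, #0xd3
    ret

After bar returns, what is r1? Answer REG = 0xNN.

prologue: push r0 → mem[0x7e]=0x5d, sp=0x7e
prologue: push r5 → mem[0x7d]=0x59, sp=0x7d
body[0] sub  r0, r2, r3 → r0=0x5d
body[1] add  r1, r4, #50 → r1=0x5b
body[2] mov  r0, #0x91 → r0=0x91
body[3] mov  r0, r4 → r0=0x29
body[4] mov  r5, #0x61 → r5=0x61
body[5] mov  r1, #0xd3 → r1=0xd3
epilogue: pop r5=0x59, sp=0x7e
epilogue: pop r0=0x5d, sp=0x7f
r1 is caller-saved → body value

REG = 0xd3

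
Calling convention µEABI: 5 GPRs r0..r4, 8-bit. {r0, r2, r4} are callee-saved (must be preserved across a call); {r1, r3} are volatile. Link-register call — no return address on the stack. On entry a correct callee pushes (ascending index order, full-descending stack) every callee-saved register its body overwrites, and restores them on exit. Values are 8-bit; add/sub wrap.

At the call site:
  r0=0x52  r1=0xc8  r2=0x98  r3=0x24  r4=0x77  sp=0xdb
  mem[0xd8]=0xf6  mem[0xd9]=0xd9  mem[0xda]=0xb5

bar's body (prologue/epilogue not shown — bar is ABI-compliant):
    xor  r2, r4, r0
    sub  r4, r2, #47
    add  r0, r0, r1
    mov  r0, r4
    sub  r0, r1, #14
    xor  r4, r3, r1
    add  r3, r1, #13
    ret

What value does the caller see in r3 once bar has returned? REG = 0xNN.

REG = 0xd5

prologue: push r0 → mem[0xda]=0x52, sp=0xda
prologue: push r2 → mem[0xd9]=0x98, sp=0xd9
prologue: push r4 → mem[0xd8]=0x77, sp=0xd8
body[0] xor  r2, r4, r0 → r2=0x25
body[1] sub  r4, r2, #47 → r4=0xf6
body[2] add  r0, r0, r1 → r0=0x1a
body[3] mov  r0, r4 → r0=0xf6
body[4] sub  r0, r1, #14 → r0=0xba
body[5] xor  r4, r3, r1 → r4=0xec
body[6] add  r3, r1, #13 → r3=0xd5
epilogue: pop r4=0x77, sp=0xd9
epilogue: pop r2=0x98, sp=0xda
epilogue: pop r0=0x52, sp=0xdb
r3 is caller-saved → body value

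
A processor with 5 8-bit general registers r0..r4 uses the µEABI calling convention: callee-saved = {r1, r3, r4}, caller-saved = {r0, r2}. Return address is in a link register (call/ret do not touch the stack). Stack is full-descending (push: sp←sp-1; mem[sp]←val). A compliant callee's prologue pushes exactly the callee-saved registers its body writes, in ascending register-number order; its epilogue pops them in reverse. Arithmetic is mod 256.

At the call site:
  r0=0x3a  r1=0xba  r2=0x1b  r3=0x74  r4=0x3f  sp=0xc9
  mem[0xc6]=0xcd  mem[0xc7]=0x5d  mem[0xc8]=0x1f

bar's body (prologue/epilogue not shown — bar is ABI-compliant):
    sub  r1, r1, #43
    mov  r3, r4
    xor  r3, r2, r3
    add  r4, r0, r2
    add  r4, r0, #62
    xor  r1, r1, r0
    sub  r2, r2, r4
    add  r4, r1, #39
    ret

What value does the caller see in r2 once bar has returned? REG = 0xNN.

prologue: push r1 -> mem[0xc8]=0xba, sp=0xc8
prologue: push r3 -> mem[0xc7]=0x74, sp=0xc7
prologue: push r4 -> mem[0xc6]=0x3f, sp=0xc6
body[0] sub  r1, r1, #43 -> r1=0x8f
body[1] mov  r3, r4 -> r3=0x3f
body[2] xor  r3, r2, r3 -> r3=0x24
body[3] add  r4, r0, r2 -> r4=0x55
body[4] add  r4, r0, #62 -> r4=0x78
body[5] xor  r1, r1, r0 -> r1=0xb5
body[6] sub  r2, r2, r4 -> r2=0xa3
body[7] add  r4, r1, #39 -> r4=0xdc
epilogue: pop r4=0x3f, sp=0xc7
epilogue: pop r3=0x74, sp=0xc8
epilogue: pop r1=0xba, sp=0xc9
r2 is caller-saved -> body value

REG = 0xa3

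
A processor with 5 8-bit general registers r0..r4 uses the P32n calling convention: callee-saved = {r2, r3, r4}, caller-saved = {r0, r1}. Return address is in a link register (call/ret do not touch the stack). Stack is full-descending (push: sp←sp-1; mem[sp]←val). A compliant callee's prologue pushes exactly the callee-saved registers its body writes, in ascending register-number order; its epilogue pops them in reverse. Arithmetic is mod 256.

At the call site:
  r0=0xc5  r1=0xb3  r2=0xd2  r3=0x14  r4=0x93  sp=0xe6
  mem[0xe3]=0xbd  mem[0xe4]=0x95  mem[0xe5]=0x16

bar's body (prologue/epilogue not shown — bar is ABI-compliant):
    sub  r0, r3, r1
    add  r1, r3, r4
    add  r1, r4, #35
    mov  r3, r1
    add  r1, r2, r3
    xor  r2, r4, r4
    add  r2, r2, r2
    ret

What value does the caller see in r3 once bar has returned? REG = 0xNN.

REG = 0x14

prologue: push r2 → mem[0xe5]=0xd2, sp=0xe5
prologue: push r3 → mem[0xe4]=0x14, sp=0xe4
body[0] sub  r0, r3, r1 → r0=0x61
body[1] add  r1, r3, r4 → r1=0xa7
body[2] add  r1, r4, #35 → r1=0xb6
body[3] mov  r3, r1 → r3=0xb6
body[4] add  r1, r2, r3 → r1=0x88
body[5] xor  r2, r4, r4 → r2=0x00
body[6] add  r2, r2, r2 → r2=0x00
epilogue: pop r3=0x14, sp=0xe5
epilogue: pop r2=0xd2, sp=0xe6
r3 is callee-saved → restored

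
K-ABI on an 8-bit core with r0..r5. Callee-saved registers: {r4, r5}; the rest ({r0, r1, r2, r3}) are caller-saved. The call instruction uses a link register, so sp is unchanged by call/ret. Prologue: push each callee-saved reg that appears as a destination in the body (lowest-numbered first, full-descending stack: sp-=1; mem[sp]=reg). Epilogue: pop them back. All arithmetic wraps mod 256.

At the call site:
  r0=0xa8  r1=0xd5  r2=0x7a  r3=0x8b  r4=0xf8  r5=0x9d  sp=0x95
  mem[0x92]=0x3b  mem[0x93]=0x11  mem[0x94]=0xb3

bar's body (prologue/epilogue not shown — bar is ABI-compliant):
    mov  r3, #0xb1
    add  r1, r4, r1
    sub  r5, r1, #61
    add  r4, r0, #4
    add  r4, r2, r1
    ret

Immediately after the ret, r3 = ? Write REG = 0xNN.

REG = 0xb1

prologue: push r4 → mem[0x94]=0xf8, sp=0x94
prologue: push r5 → mem[0x93]=0x9d, sp=0x93
body[0] mov  r3, #0xb1 → r3=0xb1
body[1] add  r1, r4, r1 → r1=0xcd
body[2] sub  r5, r1, #61 → r5=0x90
body[3] add  r4, r0, #4 → r4=0xac
body[4] add  r4, r2, r1 → r4=0x47
epilogue: pop r5=0x9d, sp=0x94
epilogue: pop r4=0xf8, sp=0x95
r3 is caller-saved → body value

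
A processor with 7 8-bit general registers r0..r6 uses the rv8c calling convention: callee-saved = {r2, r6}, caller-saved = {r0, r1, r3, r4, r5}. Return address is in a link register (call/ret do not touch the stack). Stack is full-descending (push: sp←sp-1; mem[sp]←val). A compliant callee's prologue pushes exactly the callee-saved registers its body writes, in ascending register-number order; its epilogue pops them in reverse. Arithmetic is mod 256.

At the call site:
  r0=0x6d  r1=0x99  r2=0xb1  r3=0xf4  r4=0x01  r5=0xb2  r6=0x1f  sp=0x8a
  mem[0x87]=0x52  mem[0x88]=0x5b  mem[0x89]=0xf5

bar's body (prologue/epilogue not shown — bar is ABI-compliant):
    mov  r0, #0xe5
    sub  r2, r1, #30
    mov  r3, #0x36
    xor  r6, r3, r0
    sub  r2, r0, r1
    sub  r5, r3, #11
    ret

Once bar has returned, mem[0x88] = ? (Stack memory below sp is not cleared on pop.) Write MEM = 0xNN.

prologue: push r2 → mem[0x89]=0xb1, sp=0x89
prologue: push r6 → mem[0x88]=0x1f, sp=0x88
body[0] mov  r0, #0xe5 → r0=0xe5
body[1] sub  r2, r1, #30 → r2=0x7b
body[2] mov  r3, #0x36 → r3=0x36
body[3] xor  r6, r3, r0 → r6=0xd3
body[4] sub  r2, r0, r1 → r2=0x4c
body[5] sub  r5, r3, #11 → r5=0x2b
epilogue: pop r6=0x1f, sp=0x89
epilogue: pop r2=0xb1, sp=0x8a
prologue pushed ['r2', 'r6'] at ['0x89', '0x88']

MEM = 0x1f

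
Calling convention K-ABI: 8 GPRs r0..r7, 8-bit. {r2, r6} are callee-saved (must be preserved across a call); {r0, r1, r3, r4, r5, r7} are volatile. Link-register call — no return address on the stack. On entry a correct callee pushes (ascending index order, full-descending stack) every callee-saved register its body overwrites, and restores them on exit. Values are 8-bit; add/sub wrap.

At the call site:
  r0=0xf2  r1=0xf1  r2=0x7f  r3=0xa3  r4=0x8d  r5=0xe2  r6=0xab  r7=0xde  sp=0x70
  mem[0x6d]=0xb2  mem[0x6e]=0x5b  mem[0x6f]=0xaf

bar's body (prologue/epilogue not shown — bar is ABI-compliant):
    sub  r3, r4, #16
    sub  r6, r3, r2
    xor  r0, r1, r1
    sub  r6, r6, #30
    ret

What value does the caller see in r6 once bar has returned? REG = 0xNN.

REG = 0xab

prologue: push r6 -> mem[0x6f]=0xab, sp=0x6f
body[0] sub  r3, r4, #16 -> r3=0x7d
body[1] sub  r6, r3, r2 -> r6=0xfe
body[2] xor  r0, r1, r1 -> r0=0x00
body[3] sub  r6, r6, #30 -> r6=0xe0
epilogue: pop r6=0xab, sp=0x70
r6 is callee-saved -> restored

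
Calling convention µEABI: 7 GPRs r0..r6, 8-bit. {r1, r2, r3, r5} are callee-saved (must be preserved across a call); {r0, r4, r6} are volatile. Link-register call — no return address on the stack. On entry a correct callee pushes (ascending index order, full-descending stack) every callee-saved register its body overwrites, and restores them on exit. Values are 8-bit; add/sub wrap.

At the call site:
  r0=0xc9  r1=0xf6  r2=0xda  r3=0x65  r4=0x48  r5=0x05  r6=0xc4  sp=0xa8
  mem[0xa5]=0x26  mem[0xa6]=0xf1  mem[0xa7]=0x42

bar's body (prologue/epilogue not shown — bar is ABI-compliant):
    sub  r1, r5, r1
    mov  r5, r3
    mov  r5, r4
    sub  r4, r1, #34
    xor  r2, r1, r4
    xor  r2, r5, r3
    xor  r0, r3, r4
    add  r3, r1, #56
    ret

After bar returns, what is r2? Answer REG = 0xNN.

prologue: push r1 → mem[0xa7]=0xf6, sp=0xa7
prologue: push r2 → mem[0xa6]=0xda, sp=0xa6
prologue: push r3 → mem[0xa5]=0x65, sp=0xa5
prologue: push r5 → mem[0xa4]=0x05, sp=0xa4
body[0] sub  r1, r5, r1 → r1=0x0f
body[1] mov  r5, r3 → r5=0x65
body[2] mov  r5, r4 → r5=0x48
body[3] sub  r4, r1, #34 → r4=0xed
body[4] xor  r2, r1, r4 → r2=0xe2
body[5] xor  r2, r5, r3 → r2=0x2d
body[6] xor  r0, r3, r4 → r0=0x88
body[7] add  r3, r1, #56 → r3=0x47
epilogue: pop r5=0x05, sp=0xa5
epilogue: pop r3=0x65, sp=0xa6
epilogue: pop r2=0xda, sp=0xa7
epilogue: pop r1=0xf6, sp=0xa8
r2 is callee-saved → restored

REG = 0xda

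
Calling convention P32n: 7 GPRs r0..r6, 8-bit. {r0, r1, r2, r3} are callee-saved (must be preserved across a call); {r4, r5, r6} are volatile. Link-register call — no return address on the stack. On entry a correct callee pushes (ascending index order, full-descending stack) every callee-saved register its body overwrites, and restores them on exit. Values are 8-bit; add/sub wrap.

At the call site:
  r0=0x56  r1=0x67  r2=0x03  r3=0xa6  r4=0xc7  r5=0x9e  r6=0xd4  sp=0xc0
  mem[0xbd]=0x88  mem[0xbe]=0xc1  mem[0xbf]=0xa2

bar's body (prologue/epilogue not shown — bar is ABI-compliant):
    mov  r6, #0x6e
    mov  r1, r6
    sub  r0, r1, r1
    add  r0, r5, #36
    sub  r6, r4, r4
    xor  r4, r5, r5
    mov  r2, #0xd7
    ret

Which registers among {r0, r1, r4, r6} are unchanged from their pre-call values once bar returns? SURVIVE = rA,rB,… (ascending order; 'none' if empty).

SURVIVE = r0,r1

prologue: push r0 -> mem[0xbf]=0x56, sp=0xbf
prologue: push r1 -> mem[0xbe]=0x67, sp=0xbe
prologue: push r2 -> mem[0xbd]=0x03, sp=0xbd
body[0] mov  r6, #0x6e -> r6=0x6e
body[1] mov  r1, r6 -> r1=0x6e
body[2] sub  r0, r1, r1 -> r0=0x00
body[3] add  r0, r5, #36 -> r0=0xc2
body[4] sub  r6, r4, r4 -> r6=0x00
body[5] xor  r4, r5, r5 -> r4=0x00
body[6] mov  r2, #0xd7 -> r2=0xd7
epilogue: pop r2=0x03, sp=0xbe
epilogue: pop r1=0x67, sp=0xbf
epilogue: pop r0=0x56, sp=0xc0
r0: callee-saved, written=True
r1: callee-saved, written=True
r4: caller-saved, written=True
r6: caller-saved, written=True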